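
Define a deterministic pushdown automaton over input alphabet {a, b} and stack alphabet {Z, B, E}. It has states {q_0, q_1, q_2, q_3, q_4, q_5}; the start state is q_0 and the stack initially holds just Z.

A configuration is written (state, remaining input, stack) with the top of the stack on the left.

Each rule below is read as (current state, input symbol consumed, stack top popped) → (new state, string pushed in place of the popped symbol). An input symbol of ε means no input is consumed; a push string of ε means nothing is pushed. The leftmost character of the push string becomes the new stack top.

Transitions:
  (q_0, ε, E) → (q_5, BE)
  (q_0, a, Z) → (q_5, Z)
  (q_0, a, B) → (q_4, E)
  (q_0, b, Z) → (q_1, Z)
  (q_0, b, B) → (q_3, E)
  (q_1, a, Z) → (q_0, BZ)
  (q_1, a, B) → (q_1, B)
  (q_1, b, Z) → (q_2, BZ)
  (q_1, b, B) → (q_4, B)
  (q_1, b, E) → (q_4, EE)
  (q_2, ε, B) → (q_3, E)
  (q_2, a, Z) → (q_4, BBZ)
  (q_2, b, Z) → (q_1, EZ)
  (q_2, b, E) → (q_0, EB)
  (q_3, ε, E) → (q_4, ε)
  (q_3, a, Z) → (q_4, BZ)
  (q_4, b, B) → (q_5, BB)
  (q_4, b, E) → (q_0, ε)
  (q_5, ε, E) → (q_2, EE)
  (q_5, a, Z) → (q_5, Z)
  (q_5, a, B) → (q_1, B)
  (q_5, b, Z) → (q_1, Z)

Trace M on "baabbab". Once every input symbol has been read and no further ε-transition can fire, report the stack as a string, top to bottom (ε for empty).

Z

(q_0, baabbab, Z)
  read b, top Z: go to q_1, push Z → (q_1, aabbab, Z)
  read a, top Z: go to q_0, push BZ → (q_0, abbab, BZ)
  read a, top B: go to q_4, push E → (q_4, bbab, EZ)
  read b, top E: go to q_0, push ε → (q_0, bab, Z)
  read b, top Z: go to q_1, push Z → (q_1, ab, Z)
  read a, top Z: go to q_0, push BZ → (q_0, b, BZ)
  read b, top B: go to q_3, push E → (q_3, ε, EZ)
  ε-move, top E: go to q_4, push ε → (q_4, ε, Z)
All input consumed in state q_4 with stack Z.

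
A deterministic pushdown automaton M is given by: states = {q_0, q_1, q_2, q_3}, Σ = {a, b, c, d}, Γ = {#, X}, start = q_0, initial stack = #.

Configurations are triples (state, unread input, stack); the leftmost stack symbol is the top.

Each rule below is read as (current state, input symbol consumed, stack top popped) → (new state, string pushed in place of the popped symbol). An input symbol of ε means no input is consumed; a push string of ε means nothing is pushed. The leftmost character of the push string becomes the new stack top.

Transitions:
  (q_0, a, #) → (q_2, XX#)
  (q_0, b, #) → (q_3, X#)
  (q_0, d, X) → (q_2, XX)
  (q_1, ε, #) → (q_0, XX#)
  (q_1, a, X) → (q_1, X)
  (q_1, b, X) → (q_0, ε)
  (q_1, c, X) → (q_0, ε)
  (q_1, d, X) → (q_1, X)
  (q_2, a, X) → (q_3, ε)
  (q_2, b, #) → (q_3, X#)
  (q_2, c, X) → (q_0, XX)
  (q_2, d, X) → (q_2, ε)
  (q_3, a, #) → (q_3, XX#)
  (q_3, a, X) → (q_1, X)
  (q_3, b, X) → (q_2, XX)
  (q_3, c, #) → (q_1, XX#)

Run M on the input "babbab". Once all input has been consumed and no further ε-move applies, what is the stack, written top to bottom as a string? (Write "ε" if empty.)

(q_0, babbab, #) ⊢ (q_3, abbab, X#) ⊢ (q_1, bbab, X#) ⊢ (q_0, bab, #) ⊢ (q_3, ab, X#) ⊢ (q_1, b, X#) ⊢ (q_0, ε, #)
All input consumed in state q_0 with stack #.

#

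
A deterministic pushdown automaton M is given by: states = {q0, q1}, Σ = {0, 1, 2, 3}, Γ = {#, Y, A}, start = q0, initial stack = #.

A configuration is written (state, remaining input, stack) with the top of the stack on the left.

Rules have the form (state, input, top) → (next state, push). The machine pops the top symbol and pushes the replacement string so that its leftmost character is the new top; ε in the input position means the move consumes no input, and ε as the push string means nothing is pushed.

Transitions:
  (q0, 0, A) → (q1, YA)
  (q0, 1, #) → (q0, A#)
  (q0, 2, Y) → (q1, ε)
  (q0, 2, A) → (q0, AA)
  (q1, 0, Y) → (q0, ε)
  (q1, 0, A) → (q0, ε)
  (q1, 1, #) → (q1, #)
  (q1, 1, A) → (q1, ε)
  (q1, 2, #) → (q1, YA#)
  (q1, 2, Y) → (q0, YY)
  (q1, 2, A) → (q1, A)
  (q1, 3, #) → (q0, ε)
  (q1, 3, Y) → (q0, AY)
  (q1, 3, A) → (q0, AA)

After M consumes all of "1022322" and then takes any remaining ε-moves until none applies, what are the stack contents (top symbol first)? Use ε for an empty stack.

(q0, 1022322, #)
  read 1, top #: go to q0, push A# → (q0, 022322, A#)
  read 0, top A: go to q1, push YA → (q1, 22322, YA#)
  read 2, top Y: go to q0, push YY → (q0, 2322, YYA#)
  read 2, top Y: go to q1, push ε → (q1, 322, YA#)
  read 3, top Y: go to q0, push AY → (q0, 22, AYA#)
  read 2, top A: go to q0, push AA → (q0, 2, AAYA#)
  read 2, top A: go to q0, push AA → (q0, ε, AAAYA#)
All input consumed in state q0 with stack AAAYA#.

AAAYA#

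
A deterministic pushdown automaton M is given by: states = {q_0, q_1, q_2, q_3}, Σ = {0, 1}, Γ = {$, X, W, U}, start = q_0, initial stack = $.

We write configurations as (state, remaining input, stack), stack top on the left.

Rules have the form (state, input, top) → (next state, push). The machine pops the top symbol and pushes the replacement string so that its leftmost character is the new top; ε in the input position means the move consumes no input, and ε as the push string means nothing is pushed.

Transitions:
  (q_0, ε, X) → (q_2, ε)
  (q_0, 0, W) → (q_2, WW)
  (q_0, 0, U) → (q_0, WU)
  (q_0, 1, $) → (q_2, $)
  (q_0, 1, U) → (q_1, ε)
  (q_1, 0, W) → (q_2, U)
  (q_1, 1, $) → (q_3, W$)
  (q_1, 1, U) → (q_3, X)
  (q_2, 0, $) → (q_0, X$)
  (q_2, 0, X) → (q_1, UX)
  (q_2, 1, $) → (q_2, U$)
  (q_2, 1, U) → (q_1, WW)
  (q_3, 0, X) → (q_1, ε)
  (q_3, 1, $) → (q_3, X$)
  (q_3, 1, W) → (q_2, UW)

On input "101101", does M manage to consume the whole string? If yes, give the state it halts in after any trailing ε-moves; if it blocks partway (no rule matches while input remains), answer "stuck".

q_1

(q_0, 101101, $)
  read 1, top $: go to q_2, push $ → (q_2, 01101, $)
  read 0, top $: go to q_0, push X$ → (q_0, 1101, X$)
  ε-move, top X: go to q_2, push ε → (q_2, 1101, $)
  read 1, top $: go to q_2, push U$ → (q_2, 101, U$)
  read 1, top U: go to q_1, push WW → (q_1, 01, WW$)
  read 0, top W: go to q_2, push U → (q_2, 1, UW$)
  read 1, top U: go to q_1, push WW → (q_1, ε, WWW$)
All input consumed; M is in state q_1.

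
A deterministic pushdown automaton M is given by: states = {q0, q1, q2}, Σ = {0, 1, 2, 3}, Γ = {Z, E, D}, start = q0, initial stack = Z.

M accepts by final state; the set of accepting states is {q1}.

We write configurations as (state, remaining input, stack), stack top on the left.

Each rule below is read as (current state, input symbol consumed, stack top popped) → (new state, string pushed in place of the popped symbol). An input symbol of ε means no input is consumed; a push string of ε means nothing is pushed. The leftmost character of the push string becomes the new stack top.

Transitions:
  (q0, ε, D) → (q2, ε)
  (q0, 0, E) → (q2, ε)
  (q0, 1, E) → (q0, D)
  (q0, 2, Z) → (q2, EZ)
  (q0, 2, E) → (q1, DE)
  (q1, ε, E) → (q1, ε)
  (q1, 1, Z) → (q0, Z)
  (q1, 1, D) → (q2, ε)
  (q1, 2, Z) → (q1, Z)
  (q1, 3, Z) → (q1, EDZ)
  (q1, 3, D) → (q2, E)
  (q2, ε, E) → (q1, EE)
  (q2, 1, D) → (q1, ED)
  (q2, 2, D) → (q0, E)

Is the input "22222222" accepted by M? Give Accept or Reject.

(q0, 22222222, Z)
  read 2, top Z: go to q2, push EZ → (q2, 2222222, EZ)
  ε-move, top E: go to q1, push EE → (q1, 2222222, EEZ)
  ε-move, top E: go to q1, push ε → (q1, 2222222, EZ)
  ε-move, top E: go to q1, push ε → (q1, 2222222, Z)
  read 2, top Z: go to q1, push Z → (q1, 222222, Z)
  read 2, top Z: go to q1, push Z → (q1, 22222, Z)
  read 2, top Z: go to q1, push Z → (q1, 2222, Z)
  read 2, top Z: go to q1, push Z → (q1, 222, Z)
  read 2, top Z: go to q1, push Z → (q1, 22, Z)
  read 2, top Z: go to q1, push Z → (q1, 2, Z)
  read 2, top Z: go to q1, push Z → (q1, ε, Z)
All input consumed; state q1 ∈ F.

Accept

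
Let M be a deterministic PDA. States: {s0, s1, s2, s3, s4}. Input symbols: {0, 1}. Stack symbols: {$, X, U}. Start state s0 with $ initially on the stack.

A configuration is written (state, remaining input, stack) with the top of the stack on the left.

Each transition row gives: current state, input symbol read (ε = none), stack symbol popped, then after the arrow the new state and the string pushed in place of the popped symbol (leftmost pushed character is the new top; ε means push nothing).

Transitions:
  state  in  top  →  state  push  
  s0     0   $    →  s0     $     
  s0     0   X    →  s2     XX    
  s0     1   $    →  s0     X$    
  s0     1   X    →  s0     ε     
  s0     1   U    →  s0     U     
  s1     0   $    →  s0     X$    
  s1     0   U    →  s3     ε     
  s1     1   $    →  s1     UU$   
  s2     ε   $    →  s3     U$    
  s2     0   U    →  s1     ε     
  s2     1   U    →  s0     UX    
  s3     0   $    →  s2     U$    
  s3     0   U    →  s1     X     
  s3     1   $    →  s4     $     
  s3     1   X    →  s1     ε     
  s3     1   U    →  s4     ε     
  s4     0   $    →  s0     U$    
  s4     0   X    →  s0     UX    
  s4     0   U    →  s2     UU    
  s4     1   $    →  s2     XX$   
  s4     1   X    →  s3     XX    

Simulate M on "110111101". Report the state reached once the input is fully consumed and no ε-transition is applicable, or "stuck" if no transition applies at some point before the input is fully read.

s0

(s0, 110111101, $)
  read 1, top $: go to s0, push X$ → (s0, 10111101, X$)
  read 1, top X: go to s0, push ε → (s0, 0111101, $)
  read 0, top $: go to s0, push $ → (s0, 111101, $)
  read 1, top $: go to s0, push X$ → (s0, 11101, X$)
  read 1, top X: go to s0, push ε → (s0, 1101, $)
  read 1, top $: go to s0, push X$ → (s0, 101, X$)
  read 1, top X: go to s0, push ε → (s0, 01, $)
  read 0, top $: go to s0, push $ → (s0, 1, $)
  read 1, top $: go to s0, push X$ → (s0, ε, X$)
All input consumed; M is in state s0.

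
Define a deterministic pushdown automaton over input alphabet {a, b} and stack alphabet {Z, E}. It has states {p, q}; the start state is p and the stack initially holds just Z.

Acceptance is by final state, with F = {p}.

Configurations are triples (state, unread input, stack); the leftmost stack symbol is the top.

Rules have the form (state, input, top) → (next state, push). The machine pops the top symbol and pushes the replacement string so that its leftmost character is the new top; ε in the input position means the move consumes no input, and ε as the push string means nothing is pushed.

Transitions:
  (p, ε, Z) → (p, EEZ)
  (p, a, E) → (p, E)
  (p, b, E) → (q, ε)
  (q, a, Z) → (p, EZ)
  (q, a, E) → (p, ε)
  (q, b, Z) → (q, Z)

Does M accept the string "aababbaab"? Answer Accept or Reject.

Reject

(p, aababbaab, Z)
  ε-move, top Z: go to p, push EEZ → (p, aababbaab, EEZ)
  read a, top E: go to p, push E → (p, ababbaab, EEZ)
  read a, top E: go to p, push E → (p, babbaab, EEZ)
  read b, top E: go to q, push ε → (q, abbaab, EZ)
  read a, top E: go to p, push ε → (p, bbaab, Z)
  ε-move, top Z: go to p, push EEZ → (p, bbaab, EEZ)
  read b, top E: go to q, push ε → (q, baab, EZ)
No transition applies at (q, baab, EZ); input not fully consumed.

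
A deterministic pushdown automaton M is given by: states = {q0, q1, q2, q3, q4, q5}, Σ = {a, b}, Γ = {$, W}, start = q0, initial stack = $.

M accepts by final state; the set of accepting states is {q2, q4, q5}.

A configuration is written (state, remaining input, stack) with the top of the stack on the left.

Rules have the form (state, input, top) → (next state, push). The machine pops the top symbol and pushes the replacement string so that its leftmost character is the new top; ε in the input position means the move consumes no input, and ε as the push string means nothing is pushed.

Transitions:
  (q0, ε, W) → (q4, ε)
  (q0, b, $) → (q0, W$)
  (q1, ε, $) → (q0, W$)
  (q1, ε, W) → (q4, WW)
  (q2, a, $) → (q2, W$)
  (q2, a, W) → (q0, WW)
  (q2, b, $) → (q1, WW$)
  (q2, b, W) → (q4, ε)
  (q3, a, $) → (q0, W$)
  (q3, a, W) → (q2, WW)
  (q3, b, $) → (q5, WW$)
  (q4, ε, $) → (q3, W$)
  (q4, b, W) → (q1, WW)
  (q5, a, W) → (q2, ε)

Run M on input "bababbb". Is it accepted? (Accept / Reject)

(q0, bababbb, $)
  read b, top $: go to q0, push W$ → (q0, ababbb, W$)
  ε-move, top W: go to q4, push ε → (q4, ababbb, $)
  ε-move, top $: go to q3, push W$ → (q3, ababbb, W$)
  read a, top W: go to q2, push WW → (q2, babbb, WW$)
  read b, top W: go to q4, push ε → (q4, abbb, W$)
No transition applies at (q4, abbb, W$); input not fully consumed.

Reject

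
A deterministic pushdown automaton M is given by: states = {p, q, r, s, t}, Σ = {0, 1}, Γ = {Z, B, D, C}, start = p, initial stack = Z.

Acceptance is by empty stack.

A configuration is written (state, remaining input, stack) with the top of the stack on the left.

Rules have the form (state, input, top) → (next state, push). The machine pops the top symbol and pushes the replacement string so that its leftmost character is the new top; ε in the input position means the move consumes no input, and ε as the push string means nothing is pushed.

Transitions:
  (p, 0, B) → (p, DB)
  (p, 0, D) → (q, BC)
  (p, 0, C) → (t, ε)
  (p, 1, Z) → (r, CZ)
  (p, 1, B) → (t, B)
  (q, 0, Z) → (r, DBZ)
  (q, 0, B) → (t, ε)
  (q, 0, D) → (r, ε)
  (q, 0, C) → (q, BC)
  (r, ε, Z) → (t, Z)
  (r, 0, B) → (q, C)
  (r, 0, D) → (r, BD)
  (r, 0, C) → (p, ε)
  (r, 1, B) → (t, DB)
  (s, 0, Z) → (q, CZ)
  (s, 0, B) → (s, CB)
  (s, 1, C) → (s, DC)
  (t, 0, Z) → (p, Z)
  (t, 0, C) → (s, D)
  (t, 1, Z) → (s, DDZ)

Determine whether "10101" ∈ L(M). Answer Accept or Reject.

Reject

(p, 10101, Z)
  read 1, top Z: go to r, push CZ → (r, 0101, CZ)
  read 0, top C: go to p, push ε → (p, 101, Z)
  read 1, top Z: go to r, push CZ → (r, 01, CZ)
  read 0, top C: go to p, push ε → (p, 1, Z)
  read 1, top Z: go to r, push CZ → (r, ε, CZ)
All input consumed; stack is CZ, not empty, and no further ε-move applies.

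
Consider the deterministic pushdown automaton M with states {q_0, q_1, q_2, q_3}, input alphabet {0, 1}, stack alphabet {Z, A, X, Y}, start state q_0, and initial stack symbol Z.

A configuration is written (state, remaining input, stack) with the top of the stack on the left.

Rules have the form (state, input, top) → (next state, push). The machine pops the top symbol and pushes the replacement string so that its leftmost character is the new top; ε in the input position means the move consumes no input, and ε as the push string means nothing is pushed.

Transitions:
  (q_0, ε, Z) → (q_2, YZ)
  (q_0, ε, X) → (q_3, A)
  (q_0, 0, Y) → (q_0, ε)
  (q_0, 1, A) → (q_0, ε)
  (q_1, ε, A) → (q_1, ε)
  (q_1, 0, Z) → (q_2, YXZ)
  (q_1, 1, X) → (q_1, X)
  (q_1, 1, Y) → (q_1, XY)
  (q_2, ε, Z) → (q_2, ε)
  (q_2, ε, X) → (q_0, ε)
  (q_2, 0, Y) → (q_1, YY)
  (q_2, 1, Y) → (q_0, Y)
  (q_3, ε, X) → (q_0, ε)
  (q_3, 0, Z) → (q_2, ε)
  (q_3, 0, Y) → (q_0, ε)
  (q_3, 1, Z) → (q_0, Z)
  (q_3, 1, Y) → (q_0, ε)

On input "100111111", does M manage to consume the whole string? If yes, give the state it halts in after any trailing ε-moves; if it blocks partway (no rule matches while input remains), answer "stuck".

q_1

(q_0, 100111111, Z) ⊢ (q_2, 100111111, YZ) ⊢ (q_0, 00111111, YZ) ⊢ (q_0, 0111111, Z) ⊢ (q_2, 0111111, YZ) ⊢ (q_1, 111111, YYZ) ⊢ (q_1, 11111, XYYZ) ⊢ (q_1, 1111, XYYZ) ⊢ (q_1, 111, XYYZ) ⊢ (q_1, 11, XYYZ) ⊢ (q_1, 1, XYYZ) ⊢ (q_1, ε, XYYZ)
All input consumed; M is in state q_1.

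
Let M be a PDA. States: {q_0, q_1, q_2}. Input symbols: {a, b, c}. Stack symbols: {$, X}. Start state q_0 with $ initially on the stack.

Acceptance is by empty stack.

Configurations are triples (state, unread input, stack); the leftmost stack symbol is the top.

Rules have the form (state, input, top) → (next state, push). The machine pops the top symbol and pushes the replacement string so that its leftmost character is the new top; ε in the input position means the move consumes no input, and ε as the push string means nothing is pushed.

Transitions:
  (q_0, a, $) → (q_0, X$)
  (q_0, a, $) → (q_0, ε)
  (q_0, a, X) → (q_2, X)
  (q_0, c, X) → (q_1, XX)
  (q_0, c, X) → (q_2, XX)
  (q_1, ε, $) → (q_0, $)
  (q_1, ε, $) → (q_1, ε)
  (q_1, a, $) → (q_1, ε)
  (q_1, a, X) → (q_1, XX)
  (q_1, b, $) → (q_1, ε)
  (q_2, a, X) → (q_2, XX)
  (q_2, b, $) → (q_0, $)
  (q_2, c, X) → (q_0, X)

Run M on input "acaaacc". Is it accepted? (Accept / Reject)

Reject

No computation consumes all input and empties the stack.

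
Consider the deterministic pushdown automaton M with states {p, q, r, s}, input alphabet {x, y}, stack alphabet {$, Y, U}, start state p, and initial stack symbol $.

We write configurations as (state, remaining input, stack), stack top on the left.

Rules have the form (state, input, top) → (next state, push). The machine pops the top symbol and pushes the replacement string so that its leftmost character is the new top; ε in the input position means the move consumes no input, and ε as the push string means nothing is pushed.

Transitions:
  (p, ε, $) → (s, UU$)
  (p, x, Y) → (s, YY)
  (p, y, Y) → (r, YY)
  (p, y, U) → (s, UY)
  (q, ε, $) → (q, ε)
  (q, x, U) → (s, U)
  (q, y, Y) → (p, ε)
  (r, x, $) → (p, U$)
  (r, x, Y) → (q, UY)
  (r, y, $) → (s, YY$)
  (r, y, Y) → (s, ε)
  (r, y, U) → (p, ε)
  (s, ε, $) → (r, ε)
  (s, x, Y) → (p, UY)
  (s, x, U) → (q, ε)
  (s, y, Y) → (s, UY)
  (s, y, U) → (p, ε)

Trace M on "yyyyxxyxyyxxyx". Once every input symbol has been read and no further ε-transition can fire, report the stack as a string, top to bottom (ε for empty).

YYYYY$

(p, yyyyxxyxyyxxyx, $)
  ε-move, top $: go to s, push UU$ → (s, yyyyxxyxyyxxyx, UU$)
  read y, top U: go to p, push ε → (p, yyyxxyxyyxxyx, U$)
  read y, top U: go to s, push UY → (s, yyxxyxyyxxyx, UY$)
  read y, top U: go to p, push ε → (p, yxxyxyyxxyx, Y$)
  read y, top Y: go to r, push YY → (r, xxyxyyxxyx, YY$)
  read x, top Y: go to q, push UY → (q, xyxyyxxyx, UYY$)
  read x, top U: go to s, push U → (s, yxyyxxyx, UYY$)
  read y, top U: go to p, push ε → (p, xyyxxyx, YY$)
  read x, top Y: go to s, push YY → (s, yyxxyx, YYY$)
  read y, top Y: go to s, push UY → (s, yxxyx, UYYY$)
  read y, top U: go to p, push ε → (p, xxyx, YYY$)
  read x, top Y: go to s, push YY → (s, xyx, YYYY$)
  read x, top Y: go to p, push UY → (p, yx, UYYYY$)
  read y, top U: go to s, push UY → (s, x, UYYYYY$)
  read x, top U: go to q, push ε → (q, ε, YYYYY$)
All input consumed in state q with stack YYYYY$.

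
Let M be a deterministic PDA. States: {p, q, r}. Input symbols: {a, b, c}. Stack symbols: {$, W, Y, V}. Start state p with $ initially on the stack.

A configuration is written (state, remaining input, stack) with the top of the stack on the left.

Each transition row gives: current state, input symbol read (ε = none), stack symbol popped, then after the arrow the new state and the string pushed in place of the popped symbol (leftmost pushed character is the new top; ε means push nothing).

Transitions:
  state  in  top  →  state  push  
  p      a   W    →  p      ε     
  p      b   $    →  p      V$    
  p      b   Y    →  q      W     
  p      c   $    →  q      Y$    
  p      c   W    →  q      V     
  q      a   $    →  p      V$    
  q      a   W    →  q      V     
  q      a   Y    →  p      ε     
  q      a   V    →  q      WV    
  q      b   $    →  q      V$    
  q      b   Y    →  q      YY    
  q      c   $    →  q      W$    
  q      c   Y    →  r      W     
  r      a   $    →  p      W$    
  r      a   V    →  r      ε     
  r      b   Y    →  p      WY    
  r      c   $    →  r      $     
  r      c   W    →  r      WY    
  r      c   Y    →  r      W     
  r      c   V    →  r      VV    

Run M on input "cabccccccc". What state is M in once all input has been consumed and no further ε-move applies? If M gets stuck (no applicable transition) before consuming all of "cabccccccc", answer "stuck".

(p, cabccccccc, $)
  read c, top $: go to q, push Y$ → (q, abccccccc, Y$)
  read a, top Y: go to p, push ε → (p, bccccccc, $)
  read b, top $: go to p, push V$ → (p, ccccccc, V$)
No transition for (p, c, top V); M blocks with input ccccccc remaining.

stuck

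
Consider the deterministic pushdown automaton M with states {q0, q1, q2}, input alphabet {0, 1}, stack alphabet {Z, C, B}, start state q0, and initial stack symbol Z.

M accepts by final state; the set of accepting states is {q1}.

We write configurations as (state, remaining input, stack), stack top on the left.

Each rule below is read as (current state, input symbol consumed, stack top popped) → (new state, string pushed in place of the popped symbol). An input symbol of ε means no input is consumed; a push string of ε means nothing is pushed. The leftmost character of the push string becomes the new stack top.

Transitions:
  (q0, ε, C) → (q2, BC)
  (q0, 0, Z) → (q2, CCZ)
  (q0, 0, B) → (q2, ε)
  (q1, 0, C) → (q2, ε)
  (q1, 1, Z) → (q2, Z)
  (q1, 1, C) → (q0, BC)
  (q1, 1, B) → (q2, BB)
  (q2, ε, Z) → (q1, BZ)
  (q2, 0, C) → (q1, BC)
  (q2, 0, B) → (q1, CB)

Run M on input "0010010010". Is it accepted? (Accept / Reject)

(q0, 0010010010, Z) ⊢ (q2, 010010010, CCZ) ⊢ (q1, 10010010, BCCZ) ⊢ (q2, 0010010, BBCCZ) ⊢ (q1, 010010, CBBCCZ) ⊢ (q2, 10010, BBCCZ)
No transition applies at (q2, 10010, BBCCZ); input not fully consumed.

Reject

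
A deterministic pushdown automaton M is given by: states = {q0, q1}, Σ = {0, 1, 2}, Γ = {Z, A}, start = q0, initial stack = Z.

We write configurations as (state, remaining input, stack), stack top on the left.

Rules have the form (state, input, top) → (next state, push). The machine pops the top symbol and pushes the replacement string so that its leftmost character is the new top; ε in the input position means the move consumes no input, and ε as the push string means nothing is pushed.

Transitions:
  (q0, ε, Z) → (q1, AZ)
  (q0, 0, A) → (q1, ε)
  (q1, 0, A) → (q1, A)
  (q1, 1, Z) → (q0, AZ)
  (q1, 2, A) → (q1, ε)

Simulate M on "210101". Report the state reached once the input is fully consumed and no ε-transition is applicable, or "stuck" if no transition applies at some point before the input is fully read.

q0

(q0, 210101, Z) ⊢ (q1, 210101, AZ) ⊢ (q1, 10101, Z) ⊢ (q0, 0101, AZ) ⊢ (q1, 101, Z) ⊢ (q0, 01, AZ) ⊢ (q1, 1, Z) ⊢ (q0, ε, AZ)
All input consumed; M is in state q0.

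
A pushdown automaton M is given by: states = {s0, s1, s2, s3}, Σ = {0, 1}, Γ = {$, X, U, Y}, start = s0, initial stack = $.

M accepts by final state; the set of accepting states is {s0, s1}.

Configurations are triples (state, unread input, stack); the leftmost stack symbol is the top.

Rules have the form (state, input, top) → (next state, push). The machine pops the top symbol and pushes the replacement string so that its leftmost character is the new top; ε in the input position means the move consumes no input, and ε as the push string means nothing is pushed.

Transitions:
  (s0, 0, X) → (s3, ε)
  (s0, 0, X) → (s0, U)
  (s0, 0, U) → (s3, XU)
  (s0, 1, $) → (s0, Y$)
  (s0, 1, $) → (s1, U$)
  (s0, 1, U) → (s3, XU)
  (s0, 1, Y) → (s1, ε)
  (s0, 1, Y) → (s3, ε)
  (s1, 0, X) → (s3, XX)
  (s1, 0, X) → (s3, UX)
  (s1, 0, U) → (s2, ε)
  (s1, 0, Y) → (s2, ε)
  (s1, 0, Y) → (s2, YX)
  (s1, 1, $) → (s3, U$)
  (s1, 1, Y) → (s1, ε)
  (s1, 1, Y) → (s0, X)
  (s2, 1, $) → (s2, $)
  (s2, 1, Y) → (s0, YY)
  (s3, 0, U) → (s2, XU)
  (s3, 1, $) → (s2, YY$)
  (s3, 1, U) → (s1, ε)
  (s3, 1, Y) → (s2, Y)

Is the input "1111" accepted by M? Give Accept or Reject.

Accept

One accepting computation: (s0, 1111, $) ⊢ (s0, 111, Y$) ⊢ (s1, 11, $) ⊢ (s3, 1, U$) ⊢ (s1, ε, $)
All input consumed and state s1 ∈ F.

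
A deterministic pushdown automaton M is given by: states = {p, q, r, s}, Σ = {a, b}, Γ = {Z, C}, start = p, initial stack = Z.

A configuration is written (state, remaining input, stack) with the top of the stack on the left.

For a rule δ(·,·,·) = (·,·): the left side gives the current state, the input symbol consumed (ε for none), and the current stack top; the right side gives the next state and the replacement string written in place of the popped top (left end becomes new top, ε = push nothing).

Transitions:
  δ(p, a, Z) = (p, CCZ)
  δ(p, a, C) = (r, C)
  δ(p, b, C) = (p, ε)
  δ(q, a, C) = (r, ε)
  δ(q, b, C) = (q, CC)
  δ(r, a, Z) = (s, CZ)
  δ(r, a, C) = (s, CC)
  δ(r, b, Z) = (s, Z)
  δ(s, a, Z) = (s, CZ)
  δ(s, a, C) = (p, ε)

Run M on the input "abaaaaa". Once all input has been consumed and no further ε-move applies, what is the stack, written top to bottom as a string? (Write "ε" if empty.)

(p, abaaaaa, Z) ⊢ (p, baaaaa, CCZ) ⊢ (p, aaaaa, CZ) ⊢ (r, aaaa, CZ) ⊢ (s, aaa, CCZ) ⊢ (p, aa, CZ) ⊢ (r, a, CZ) ⊢ (s, ε, CCZ)
All input consumed in state s with stack CCZ.

CCZ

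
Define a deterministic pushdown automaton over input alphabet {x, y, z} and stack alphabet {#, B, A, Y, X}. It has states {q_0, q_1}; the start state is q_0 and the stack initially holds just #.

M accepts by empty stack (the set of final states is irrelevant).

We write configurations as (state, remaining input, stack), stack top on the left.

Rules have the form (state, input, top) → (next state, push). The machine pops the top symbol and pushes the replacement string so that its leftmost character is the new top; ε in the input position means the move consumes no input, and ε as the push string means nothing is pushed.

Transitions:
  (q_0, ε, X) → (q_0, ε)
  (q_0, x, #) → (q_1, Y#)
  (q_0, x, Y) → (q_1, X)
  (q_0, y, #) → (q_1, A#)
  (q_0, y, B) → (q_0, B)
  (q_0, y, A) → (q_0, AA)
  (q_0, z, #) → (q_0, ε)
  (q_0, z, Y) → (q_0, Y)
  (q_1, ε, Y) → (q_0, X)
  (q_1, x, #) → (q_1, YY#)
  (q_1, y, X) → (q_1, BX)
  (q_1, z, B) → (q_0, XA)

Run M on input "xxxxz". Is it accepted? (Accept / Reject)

Accept

(q_0, xxxxz, #)
  read x, top #: go to q_1, push Y# → (q_1, xxxz, Y#)
  ε-move, top Y: go to q_0, push X → (q_0, xxxz, X#)
  ε-move, top X: go to q_0, push ε → (q_0, xxxz, #)
  read x, top #: go to q_1, push Y# → (q_1, xxz, Y#)
  ε-move, top Y: go to q_0, push X → (q_0, xxz, X#)
  ε-move, top X: go to q_0, push ε → (q_0, xxz, #)
  read x, top #: go to q_1, push Y# → (q_1, xz, Y#)
  ε-move, top Y: go to q_0, push X → (q_0, xz, X#)
  ε-move, top X: go to q_0, push ε → (q_0, xz, #)
  read x, top #: go to q_1, push Y# → (q_1, z, Y#)
  ε-move, top Y: go to q_0, push X → (q_0, z, X#)
  ε-move, top X: go to q_0, push ε → (q_0, z, #)
  read z, top #: go to q_0, push ε → (q_0, ε, ε)
All input consumed and the stack is empty.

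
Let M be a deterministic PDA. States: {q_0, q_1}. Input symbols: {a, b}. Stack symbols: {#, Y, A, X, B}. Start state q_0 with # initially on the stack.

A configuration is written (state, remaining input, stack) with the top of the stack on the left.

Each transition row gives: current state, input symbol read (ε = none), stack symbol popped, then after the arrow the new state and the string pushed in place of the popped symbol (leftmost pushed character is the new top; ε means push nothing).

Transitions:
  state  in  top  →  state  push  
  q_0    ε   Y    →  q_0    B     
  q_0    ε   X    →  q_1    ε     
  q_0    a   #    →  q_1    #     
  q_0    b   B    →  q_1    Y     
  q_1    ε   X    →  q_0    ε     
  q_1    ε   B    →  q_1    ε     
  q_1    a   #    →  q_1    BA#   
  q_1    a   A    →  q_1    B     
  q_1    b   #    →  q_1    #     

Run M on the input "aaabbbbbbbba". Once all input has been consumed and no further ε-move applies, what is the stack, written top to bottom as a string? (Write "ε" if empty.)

(q_0, aaabbbbbbbba, #)
  read a, top #: go to q_1, push # → (q_1, aabbbbbbbba, #)
  read a, top #: go to q_1, push BA# → (q_1, abbbbbbbba, BA#)
  ε-move, top B: go to q_1, push ε → (q_1, abbbbbbbba, A#)
  read a, top A: go to q_1, push B → (q_1, bbbbbbbba, B#)
  ε-move, top B: go to q_1, push ε → (q_1, bbbbbbbba, #)
  read b, top #: go to q_1, push # → (q_1, bbbbbbba, #)
  read b, top #: go to q_1, push # → (q_1, bbbbbba, #)
  read b, top #: go to q_1, push # → (q_1, bbbbba, #)
  read b, top #: go to q_1, push # → (q_1, bbbba, #)
  read b, top #: go to q_1, push # → (q_1, bbba, #)
  read b, top #: go to q_1, push # → (q_1, bba, #)
  read b, top #: go to q_1, push # → (q_1, ba, #)
  read b, top #: go to q_1, push # → (q_1, a, #)
  read a, top #: go to q_1, push BA# → (q_1, ε, BA#)
  ε-move, top B: go to q_1, push ε → (q_1, ε, A#)
All input consumed in state q_1 with stack A#.

A#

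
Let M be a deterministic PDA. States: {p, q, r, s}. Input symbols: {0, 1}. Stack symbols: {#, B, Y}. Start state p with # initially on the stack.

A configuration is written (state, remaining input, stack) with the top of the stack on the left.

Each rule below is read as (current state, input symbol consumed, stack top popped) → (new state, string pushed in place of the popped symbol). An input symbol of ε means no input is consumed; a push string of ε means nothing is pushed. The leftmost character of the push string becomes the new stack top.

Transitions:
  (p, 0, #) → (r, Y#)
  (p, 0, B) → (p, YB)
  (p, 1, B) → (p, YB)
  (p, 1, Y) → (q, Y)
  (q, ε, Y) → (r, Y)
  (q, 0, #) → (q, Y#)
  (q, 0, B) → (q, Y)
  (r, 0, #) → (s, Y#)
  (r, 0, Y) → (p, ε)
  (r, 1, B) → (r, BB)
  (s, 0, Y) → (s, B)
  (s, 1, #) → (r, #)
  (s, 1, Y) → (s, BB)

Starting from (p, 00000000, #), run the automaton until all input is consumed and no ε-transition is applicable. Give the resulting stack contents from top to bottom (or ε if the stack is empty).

#

(p, 00000000, #)
  read 0, top #: go to r, push Y# → (r, 0000000, Y#)
  read 0, top Y: go to p, push ε → (p, 000000, #)
  read 0, top #: go to r, push Y# → (r, 00000, Y#)
  read 0, top Y: go to p, push ε → (p, 0000, #)
  read 0, top #: go to r, push Y# → (r, 000, Y#)
  read 0, top Y: go to p, push ε → (p, 00, #)
  read 0, top #: go to r, push Y# → (r, 0, Y#)
  read 0, top Y: go to p, push ε → (p, ε, #)
All input consumed in state p with stack #.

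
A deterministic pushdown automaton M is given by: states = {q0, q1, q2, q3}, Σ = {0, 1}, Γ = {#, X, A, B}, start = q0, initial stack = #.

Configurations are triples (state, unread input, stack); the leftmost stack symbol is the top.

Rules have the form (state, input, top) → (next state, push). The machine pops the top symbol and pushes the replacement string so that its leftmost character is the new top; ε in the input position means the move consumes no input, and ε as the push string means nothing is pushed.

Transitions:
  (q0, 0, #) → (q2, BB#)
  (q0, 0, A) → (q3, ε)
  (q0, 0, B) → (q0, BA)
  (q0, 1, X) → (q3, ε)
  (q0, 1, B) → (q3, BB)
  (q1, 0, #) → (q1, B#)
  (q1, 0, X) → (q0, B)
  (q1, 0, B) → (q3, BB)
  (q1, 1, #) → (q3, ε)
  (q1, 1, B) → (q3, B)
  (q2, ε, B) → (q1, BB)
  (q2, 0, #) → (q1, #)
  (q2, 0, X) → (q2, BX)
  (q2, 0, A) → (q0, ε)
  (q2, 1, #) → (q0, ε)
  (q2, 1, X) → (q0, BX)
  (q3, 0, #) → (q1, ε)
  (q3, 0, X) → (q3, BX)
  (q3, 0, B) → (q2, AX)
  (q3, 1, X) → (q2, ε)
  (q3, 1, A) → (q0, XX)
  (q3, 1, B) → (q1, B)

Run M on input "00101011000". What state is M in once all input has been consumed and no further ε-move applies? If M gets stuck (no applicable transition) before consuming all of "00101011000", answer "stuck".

(q0, 00101011000, #) ⊢ (q2, 0101011000, BB#) ⊢ (q1, 0101011000, BBB#) ⊢ (q3, 101011000, BBBB#) ⊢ (q1, 01011000, BBBB#) ⊢ (q3, 1011000, BBBBB#) ⊢ (q1, 011000, BBBBB#) ⊢ (q3, 11000, BBBBBB#) ⊢ (q1, 1000, BBBBBB#) ⊢ (q3, 000, BBBBBB#) ⊢ (q2, 00, AXBBBBB#) ⊢ (q0, 0, XBBBBB#)
No transition for (q0, 0, top X); M blocks with input 0 remaining.

stuck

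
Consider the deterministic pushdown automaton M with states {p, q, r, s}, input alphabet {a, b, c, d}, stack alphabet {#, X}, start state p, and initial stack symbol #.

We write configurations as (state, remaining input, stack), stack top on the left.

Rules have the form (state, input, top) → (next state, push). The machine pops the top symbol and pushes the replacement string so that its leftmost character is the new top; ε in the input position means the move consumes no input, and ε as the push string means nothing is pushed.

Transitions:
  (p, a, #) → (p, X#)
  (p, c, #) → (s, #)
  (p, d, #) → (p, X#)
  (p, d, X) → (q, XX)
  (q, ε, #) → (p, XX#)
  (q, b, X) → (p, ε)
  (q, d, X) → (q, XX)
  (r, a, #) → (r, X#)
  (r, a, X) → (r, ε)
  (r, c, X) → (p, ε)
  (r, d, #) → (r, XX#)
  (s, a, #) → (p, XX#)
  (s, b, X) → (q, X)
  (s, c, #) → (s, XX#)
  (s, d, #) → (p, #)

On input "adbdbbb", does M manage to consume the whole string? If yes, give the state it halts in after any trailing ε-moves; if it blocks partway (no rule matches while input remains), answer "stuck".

stuck

(p, adbdbbb, #)
  read a, top #: go to p, push X# → (p, dbdbbb, X#)
  read d, top X: go to q, push XX → (q, bdbbb, XX#)
  read b, top X: go to p, push ε → (p, dbbb, X#)
  read d, top X: go to q, push XX → (q, bbb, XX#)
  read b, top X: go to p, push ε → (p, bb, X#)
No transition for (p, b, top X); M blocks with input bb remaining.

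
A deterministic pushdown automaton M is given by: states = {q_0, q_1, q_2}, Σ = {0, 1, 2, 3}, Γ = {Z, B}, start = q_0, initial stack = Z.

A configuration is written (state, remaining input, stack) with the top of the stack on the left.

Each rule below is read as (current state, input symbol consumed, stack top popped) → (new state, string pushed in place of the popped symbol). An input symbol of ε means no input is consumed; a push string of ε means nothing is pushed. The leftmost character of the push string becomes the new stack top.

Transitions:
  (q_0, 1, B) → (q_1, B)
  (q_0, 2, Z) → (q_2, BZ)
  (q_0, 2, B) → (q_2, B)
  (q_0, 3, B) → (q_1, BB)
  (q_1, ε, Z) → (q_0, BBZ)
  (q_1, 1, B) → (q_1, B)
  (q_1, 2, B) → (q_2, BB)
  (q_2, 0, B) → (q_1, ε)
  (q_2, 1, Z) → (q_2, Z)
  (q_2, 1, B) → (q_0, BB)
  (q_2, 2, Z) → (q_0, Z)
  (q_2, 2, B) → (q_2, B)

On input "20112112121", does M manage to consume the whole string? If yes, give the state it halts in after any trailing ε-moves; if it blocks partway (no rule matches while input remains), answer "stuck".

(q_0, 20112112121, Z)
  read 2, top Z: go to q_2, push BZ → (q_2, 0112112121, BZ)
  read 0, top B: go to q_1, push ε → (q_1, 112112121, Z)
  ε-move, top Z: go to q_0, push BBZ → (q_0, 112112121, BBZ)
  read 1, top B: go to q_1, push B → (q_1, 12112121, BBZ)
  read 1, top B: go to q_1, push B → (q_1, 2112121, BBZ)
  read 2, top B: go to q_2, push BB → (q_2, 112121, BBBZ)
  read 1, top B: go to q_0, push BB → (q_0, 12121, BBBBZ)
  read 1, top B: go to q_1, push B → (q_1, 2121, BBBBZ)
  read 2, top B: go to q_2, push BB → (q_2, 121, BBBBBZ)
  read 1, top B: go to q_0, push BB → (q_0, 21, BBBBBBZ)
  read 2, top B: go to q_2, push B → (q_2, 1, BBBBBBZ)
  read 1, top B: go to q_0, push BB → (q_0, ε, BBBBBBBZ)
All input consumed; M is in state q_0.

q_0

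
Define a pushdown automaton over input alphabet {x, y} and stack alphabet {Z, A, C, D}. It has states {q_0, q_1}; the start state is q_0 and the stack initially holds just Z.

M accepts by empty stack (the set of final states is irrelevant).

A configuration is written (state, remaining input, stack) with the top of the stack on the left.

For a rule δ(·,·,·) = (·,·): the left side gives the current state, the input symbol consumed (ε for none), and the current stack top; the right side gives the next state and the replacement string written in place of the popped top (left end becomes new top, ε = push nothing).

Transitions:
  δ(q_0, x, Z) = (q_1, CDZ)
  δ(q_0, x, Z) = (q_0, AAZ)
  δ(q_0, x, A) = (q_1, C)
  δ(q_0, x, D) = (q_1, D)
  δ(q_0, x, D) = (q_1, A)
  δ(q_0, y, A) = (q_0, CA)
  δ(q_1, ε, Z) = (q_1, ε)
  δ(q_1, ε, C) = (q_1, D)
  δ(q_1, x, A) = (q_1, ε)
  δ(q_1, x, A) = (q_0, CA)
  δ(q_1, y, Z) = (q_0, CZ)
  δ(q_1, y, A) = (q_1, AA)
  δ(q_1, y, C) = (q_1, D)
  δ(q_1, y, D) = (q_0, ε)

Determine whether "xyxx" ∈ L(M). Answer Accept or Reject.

One accepting computation: (q_0, xyxx, Z) ⊢ (q_1, yxx, CDZ) ⊢ (q_1, yxx, DDZ) ⊢ (q_0, xx, DZ) ⊢ (q_1, x, AZ) ⊢ (q_1, ε, Z) ⊢ (q_1, ε, ε)
All input consumed and the stack is empty.

Accept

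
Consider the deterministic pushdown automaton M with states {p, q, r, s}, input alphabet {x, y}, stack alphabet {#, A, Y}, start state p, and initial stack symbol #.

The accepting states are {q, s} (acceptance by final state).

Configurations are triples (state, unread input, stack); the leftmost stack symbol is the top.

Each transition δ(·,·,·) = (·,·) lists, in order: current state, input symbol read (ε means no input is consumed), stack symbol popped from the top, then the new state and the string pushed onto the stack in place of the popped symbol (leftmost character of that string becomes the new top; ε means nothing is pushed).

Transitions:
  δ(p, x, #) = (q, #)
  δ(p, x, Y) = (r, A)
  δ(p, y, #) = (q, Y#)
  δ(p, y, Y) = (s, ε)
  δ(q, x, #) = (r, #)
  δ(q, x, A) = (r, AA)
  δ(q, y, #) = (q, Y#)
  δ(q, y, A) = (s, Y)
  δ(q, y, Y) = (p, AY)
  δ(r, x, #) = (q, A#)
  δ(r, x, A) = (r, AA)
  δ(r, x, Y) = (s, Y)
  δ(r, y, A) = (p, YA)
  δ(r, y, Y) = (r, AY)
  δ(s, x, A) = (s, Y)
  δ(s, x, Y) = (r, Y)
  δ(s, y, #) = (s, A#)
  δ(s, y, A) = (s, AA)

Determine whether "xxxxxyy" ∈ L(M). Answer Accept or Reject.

Accept

(p, xxxxxyy, #)
  read x, top #: go to q, push # → (q, xxxxyy, #)
  read x, top #: go to r, push # → (r, xxxyy, #)
  read x, top #: go to q, push A# → (q, xxyy, A#)
  read x, top A: go to r, push AA → (r, xyy, AA#)
  read x, top A: go to r, push AA → (r, yy, AAA#)
  read y, top A: go to p, push YA → (p, y, YAAA#)
  read y, top Y: go to s, push ε → (s, ε, AAA#)
All input consumed; state s ∈ F.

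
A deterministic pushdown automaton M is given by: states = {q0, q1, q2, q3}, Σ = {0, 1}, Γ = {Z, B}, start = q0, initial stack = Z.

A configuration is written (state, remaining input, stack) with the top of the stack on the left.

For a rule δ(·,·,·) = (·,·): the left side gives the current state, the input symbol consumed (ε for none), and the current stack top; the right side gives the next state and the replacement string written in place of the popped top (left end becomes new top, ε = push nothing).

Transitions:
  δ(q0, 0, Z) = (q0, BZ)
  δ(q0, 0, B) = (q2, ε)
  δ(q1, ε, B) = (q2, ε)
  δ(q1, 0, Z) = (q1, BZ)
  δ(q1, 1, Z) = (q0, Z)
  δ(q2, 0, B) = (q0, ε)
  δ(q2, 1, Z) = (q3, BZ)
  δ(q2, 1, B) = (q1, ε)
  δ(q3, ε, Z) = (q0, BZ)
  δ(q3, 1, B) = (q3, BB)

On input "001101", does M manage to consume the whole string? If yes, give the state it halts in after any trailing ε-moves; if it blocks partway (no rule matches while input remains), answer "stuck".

(q0, 001101, Z)
  read 0, top Z: go to q0, push BZ → (q0, 01101, BZ)
  read 0, top B: go to q2, push ε → (q2, 1101, Z)
  read 1, top Z: go to q3, push BZ → (q3, 101, BZ)
  read 1, top B: go to q3, push BB → (q3, 01, BBZ)
No transition for (q3, 0, top B); M blocks with input 01 remaining.

stuck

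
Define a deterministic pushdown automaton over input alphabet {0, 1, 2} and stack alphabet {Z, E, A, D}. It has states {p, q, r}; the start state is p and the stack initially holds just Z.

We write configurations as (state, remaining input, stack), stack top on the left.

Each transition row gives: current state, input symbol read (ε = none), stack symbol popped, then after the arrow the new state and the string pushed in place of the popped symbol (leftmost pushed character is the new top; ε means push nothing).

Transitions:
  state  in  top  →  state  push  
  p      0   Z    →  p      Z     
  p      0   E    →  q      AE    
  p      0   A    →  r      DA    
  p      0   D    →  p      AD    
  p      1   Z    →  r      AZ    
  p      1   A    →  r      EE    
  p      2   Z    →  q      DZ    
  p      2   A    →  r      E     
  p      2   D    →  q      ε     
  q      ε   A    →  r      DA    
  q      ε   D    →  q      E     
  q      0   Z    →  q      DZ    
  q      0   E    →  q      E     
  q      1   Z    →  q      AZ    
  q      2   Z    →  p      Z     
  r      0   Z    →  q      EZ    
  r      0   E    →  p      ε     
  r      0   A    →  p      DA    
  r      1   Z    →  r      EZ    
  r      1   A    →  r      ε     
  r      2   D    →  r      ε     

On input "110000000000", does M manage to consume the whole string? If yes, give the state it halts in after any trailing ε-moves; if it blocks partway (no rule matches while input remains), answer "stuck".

(p, 110000000000, Z)
  read 1, top Z: go to r, push AZ → (r, 10000000000, AZ)
  read 1, top A: go to r, push ε → (r, 0000000000, Z)
  read 0, top Z: go to q, push EZ → (q, 000000000, EZ)
  read 0, top E: go to q, push E → (q, 00000000, EZ)
  read 0, top E: go to q, push E → (q, 0000000, EZ)
  read 0, top E: go to q, push E → (q, 000000, EZ)
  read 0, top E: go to q, push E → (q, 00000, EZ)
  read 0, top E: go to q, push E → (q, 0000, EZ)
  read 0, top E: go to q, push E → (q, 000, EZ)
  read 0, top E: go to q, push E → (q, 00, EZ)
  read 0, top E: go to q, push E → (q, 0, EZ)
  read 0, top E: go to q, push E → (q, ε, EZ)
All input consumed; M is in state q.

q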